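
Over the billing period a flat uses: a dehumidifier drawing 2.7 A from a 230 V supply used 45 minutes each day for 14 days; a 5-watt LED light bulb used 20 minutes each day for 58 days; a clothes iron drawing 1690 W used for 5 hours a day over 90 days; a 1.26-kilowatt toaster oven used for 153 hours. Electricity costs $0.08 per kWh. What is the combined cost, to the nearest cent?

$76.79

dehumidifier: Power = 2.7 A × 230 V = 621 W = 0.621 kW
dehumidifier: Runtime = 45 min × 14 = 630 min = 10.5 h
dehumidifier: 0.621 kW × 10.5 h = 6.5205 kWh
LED light bulb: Runtime = 20 min × 58 = 1160 min = 19.333333… h
LED light bulb: 0.005 kW × 19.333333… h = 0.096666… kWh
clothes iron: Runtime = 5 h/day × 90 days = 450 h
clothes iron: 1.69 kW × 450 h = 760.5 kWh
toaster oven: 1.26 kW × 153 h = 192.78 kWh
Total energy = 959.897166… kWh
Cost = 959.897166… × $0.08 = $76.79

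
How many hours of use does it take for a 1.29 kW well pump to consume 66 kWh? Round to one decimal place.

Hours = 66 kWh ÷ 1.29 kW = 51.2 h

51.2 h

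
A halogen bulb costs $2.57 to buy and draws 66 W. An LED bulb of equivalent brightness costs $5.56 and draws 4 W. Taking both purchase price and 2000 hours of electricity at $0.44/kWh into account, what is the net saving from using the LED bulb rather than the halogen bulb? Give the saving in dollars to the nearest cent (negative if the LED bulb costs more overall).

halogen bulb: $2.57 + (66/1000) kW × 2000 h × $0.44 = $2.57 + $58.08 = $60.65
LED bulb: $5.56 + (4/1000) kW × 2000 h × $0.44 = $5.56 + $3.52 = $9.08
Saving = $60.65 − $9.08 = $51.57

$51.57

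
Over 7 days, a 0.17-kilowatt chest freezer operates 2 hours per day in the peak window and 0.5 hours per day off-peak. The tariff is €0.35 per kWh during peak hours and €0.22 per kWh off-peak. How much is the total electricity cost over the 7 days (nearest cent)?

Peak energy = 0.17 kW × 2 h × 7 = 2.38 kWh
Off-peak energy = 0.17 kW × 0.5 h × 7 = 0.595 kWh
Cost = 2.38 × €0.35 + 0.595 × €0.22 = €0.833 + €0.1309 = €0.96

€0.96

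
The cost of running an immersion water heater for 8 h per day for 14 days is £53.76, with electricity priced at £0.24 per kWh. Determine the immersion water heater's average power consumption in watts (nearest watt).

2000 W

Energy = £53.76 ÷ £0.24/kWh = 224 kWh
Runtime = 8 h/day × 14 days = 112 h
Power = 224 kWh ÷ 112 h = 2 kW = 2000 W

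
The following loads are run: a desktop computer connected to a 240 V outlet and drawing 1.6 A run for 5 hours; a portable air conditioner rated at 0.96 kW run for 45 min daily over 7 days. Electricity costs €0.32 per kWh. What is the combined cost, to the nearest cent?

desktop computer: Power = 1.6 A × 240 V = 384 W = 0.384 kW
desktop computer: 0.384 kW × 5 h = 1.92 kWh
portable air conditioner: Runtime = 45 min × 7 = 315 min = 5.25 h
portable air conditioner: 0.96 kW × 5.25 h = 5.04 kWh
Total energy = 6.96 kWh
Cost = 6.96 × €0.32 = €2.23

€2.23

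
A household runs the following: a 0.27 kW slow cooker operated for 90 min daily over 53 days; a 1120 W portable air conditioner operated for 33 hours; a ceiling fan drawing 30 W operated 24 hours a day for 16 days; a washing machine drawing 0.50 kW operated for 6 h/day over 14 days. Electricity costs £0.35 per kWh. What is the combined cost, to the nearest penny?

slow cooker: Runtime = 90 min × 53 = 4770 min = 79.5 h
slow cooker: 0.27 kW × 79.5 h = 21.465 kWh
portable air conditioner: 1.12 kW × 33 h = 36.96 kWh
ceiling fan: Runtime = 24 h × 16 = 384 h
ceiling fan: 0.03 kW × 384 h = 11.52 kWh
washing machine: Runtime = 6 h/day × 14 days = 84 h
washing machine: 0.5 kW × 84 h = 42 kWh
Total energy = 111.945 kWh
Cost = 111.945 × £0.35 = £39.18

£39.18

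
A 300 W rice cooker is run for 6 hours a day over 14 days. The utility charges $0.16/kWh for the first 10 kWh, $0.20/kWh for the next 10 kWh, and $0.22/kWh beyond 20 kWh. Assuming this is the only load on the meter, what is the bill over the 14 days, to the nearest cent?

$4.74

Runtime = 6 h/day × 14 days = 84 h
Energy = 0.3 kW × 84 h = 25.2 kWh
Tier 1 (0–10 kWh): 10 × $0.16 = $1.6
Tier 2 (10–20 kWh): 10 × $0.20 = $2
Above 20 kWh: 5.2 × $0.22 = $1.144
Bill = $4.74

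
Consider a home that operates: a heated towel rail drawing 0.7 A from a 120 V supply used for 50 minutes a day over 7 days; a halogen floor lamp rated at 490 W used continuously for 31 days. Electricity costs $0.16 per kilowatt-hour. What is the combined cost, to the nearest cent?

$58.41

heated towel rail: Power = 0.7 A × 120 V = 84 W = 0.084 kW
heated towel rail: Runtime = 50 min × 7 = 350 min = 5.833333… h
heated towel rail: 0.084 kW × 5.833333… h = 0.49 kWh
halogen floor lamp: Runtime = 24 h × 31 = 744 h
halogen floor lamp: 0.49 kW × 744 h = 364.56 kWh
Total energy = 365.05 kWh
Cost = 365.05 × $0.16 = $58.41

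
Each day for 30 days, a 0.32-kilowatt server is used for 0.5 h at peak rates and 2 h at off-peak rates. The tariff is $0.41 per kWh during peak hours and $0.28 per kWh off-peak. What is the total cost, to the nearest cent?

Peak energy = 0.32 kW × 0.5 h × 30 = 4.8 kWh
Off-peak energy = 0.32 kW × 2 h × 30 = 19.2 kWh
Cost = 4.8 × $0.41 + 19.2 × $0.28 = $1.968 + $5.376 = $7.34

$7.34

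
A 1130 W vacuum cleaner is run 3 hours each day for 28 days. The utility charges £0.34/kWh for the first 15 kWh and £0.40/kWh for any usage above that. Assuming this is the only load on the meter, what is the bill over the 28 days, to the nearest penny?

Runtime = 3 h/day × 28 days = 84 h
Energy = 1.13 kW × 84 h = 94.92 kWh
Tier 1 (0–15 kWh): 15 × £0.34 = £5.1
Above 15 kWh: 79.92 × £0.40 = £31.968
Bill = £37.07

£37.07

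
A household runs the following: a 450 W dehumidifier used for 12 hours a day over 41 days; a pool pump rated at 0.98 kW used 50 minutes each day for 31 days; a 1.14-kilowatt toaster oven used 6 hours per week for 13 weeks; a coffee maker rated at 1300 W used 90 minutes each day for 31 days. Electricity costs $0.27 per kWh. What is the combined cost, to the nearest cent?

dehumidifier: Runtime = 12 h/day × 41 days = 492 h
dehumidifier: 0.45 kW × 492 h = 221.4 kWh
pool pump: Runtime = 50 min × 31 = 1550 min = 25.833333… h
pool pump: 0.98 kW × 25.833333… h = 25.316666… kWh
toaster oven: Runtime = 6 h/week × 13 weeks = 78 h
toaster oven: 1.14 kW × 78 h = 88.92 kWh
coffee maker: Runtime = 90 min × 31 = 2790 min = 46.5 h
coffee maker: 1.3 kW × 46.5 h = 60.45 kWh
Total energy = 396.086666… kWh
Cost = 396.086666… × $0.27 = $106.94

$106.94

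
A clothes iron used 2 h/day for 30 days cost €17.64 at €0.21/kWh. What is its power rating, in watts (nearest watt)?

Energy = €17.64 ÷ €0.21/kWh = 84 kWh
Runtime = 2 h/day × 30 days = 60 h
Power = 84 kWh ÷ 60 h = 1.4 kW = 1400 W

1400 W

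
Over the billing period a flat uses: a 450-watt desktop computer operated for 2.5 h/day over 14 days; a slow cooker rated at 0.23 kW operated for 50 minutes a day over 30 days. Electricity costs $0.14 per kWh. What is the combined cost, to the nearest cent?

$3.01

desktop computer: Runtime = 2.5 h/day × 14 days = 35 h
desktop computer: 0.45 kW × 35 h = 15.75 kWh
slow cooker: Runtime = 50 min × 30 = 1500 min = 25 h
slow cooker: 0.23 kW × 25 h = 5.75 kWh
Total energy = 21.5 kWh
Cost = 21.5 × $0.14 = $3.01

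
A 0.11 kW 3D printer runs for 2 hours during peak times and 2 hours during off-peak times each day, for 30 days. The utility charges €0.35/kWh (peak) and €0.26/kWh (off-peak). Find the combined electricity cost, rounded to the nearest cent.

Peak energy = 0.11 kW × 2 h × 30 = 6.6 kWh
Off-peak energy = 0.11 kW × 2 h × 30 = 6.6 kWh
Cost = 6.6 × €0.35 + 6.6 × €0.26 = €2.31 + €1.716 = €4.03

€4.03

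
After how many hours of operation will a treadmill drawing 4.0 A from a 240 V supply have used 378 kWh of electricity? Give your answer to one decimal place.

Power = 4.0 A × 240 V = 960 W = 0.96 kW
Hours = 378 kWh ÷ 0.96 kW = 393.8 h

393.8 h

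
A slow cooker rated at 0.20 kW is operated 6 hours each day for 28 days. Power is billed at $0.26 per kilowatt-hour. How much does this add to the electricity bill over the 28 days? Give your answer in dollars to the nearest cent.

Runtime = 6 h/day × 28 days = 168 h
Energy = 0.2 kW × 168 h = 33.6 kWh
Cost = 33.6 kWh × $0.26/kWh = $8.74

$8.74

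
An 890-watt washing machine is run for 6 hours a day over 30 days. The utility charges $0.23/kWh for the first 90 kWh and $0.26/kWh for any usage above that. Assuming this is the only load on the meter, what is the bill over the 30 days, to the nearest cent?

Runtime = 6 h/day × 30 days = 180 h
Energy = 0.89 kW × 180 h = 160.2 kWh
Tier 1 (0–90 kWh): 90 × $0.23 = $20.7
Above 90 kWh: 70.2 × $0.26 = $18.252
Bill = $38.95

$38.95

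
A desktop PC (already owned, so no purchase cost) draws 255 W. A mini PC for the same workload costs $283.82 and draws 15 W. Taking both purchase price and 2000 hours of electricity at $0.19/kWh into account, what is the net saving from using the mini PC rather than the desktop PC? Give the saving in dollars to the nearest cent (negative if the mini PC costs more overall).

desktop PC: $0.00 + (255/1000) kW × 2000 h × $0.19 = $0.00 + $96.9 = $96.9
mini PC: $283.82 + (15/1000) kW × 2000 h × $0.19 = $283.82 + $5.7 = $289.52
Saving = $96.9 − $289.52 = −$192.62

-$192.62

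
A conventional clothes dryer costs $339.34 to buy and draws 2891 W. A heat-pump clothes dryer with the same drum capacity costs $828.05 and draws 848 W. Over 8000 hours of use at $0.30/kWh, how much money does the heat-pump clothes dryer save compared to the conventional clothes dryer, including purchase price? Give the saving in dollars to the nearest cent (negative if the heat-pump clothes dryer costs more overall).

$4414.49

conventional clothes dryer: $339.34 + (2891/1000) kW × 8000 h × $0.30 = $339.34 + $6938.4 = $7277.74
heat-pump clothes dryer: $828.05 + (848/1000) kW × 8000 h × $0.30 = $828.05 + $2035.2 = $2863.25
Saving = $7277.74 − $2863.25 = $4414.49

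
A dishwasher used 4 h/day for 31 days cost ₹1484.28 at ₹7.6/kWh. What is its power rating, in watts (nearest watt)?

1575 W

Energy = ₹1484.28 ÷ ₹7.6/kWh = 195.3 kWh
Runtime = 4 h/day × 31 days = 124 h
Power = 195.3 kWh ÷ 124 h = 1.575 kW = 1575 W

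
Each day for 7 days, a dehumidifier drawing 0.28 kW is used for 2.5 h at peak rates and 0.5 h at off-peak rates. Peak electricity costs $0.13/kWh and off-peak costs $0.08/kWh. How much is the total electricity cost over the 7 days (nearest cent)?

Peak energy = 0.28 kW × 2.5 h × 7 = 4.9 kWh
Off-peak energy = 0.28 kW × 0.5 h × 7 = 0.98 kWh
Cost = 4.9 × $0.13 + 0.98 × $0.08 = $0.637 + $0.0784 = $0.72

$0.72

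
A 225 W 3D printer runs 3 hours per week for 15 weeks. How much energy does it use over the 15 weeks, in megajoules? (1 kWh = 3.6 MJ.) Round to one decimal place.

36.5 MJ

Runtime = 3 h/week × 15 weeks = 45 h
Energy = 0.225 kW × 45 h = 10.125 kWh
= 10.125 × 3.6 MJ = 36.5 MJ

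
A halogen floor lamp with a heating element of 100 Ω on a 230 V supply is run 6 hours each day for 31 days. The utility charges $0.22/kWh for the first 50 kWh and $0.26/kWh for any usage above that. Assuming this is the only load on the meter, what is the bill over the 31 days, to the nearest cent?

$23.58

Power = V²/R = 230²/100 = 529 W = 0.529 kW
Runtime = 6 h/day × 31 days = 186 h
Energy = 0.529 kW × 186 h = 98.394 kWh
Tier 1 (0–50 kWh): 50 × $0.22 = $11
Above 50 kWh: 48.394 × $0.26 = $12.58244
Bill = $23.58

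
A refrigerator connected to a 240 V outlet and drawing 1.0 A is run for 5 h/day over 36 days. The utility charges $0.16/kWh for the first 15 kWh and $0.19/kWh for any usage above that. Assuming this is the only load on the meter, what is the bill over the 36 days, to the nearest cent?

Power = 1.0 A × 240 V = 240 W = 0.24 kW
Runtime = 5 h/day × 36 days = 180 h
Energy = 0.24 kW × 180 h = 43.2 kWh
Tier 1 (0–15 kWh): 15 × $0.16 = $2.4
Above 15 kWh: 28.2 × $0.19 = $5.358
Bill = $7.76

$7.76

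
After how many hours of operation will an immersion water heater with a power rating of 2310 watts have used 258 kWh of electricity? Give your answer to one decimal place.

111.7 h

Hours = 258 kWh ÷ 2.31 kW = 111.7 h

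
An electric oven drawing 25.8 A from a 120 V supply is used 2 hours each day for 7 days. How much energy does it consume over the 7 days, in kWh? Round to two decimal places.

43.34 kWh

Power = 25.8 A × 120 V = 3096 W = 3.096 kW
Runtime = 2 h/day × 7 days = 14 h
Energy = 3.096 kW × 14 h = 43.344 kWh ≈ 43.34 kWh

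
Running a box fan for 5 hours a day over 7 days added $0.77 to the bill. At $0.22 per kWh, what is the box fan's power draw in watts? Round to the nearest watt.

100 W

Energy = $0.77 ÷ $0.22/kWh = 3.5 kWh
Runtime = 5 h/day × 7 days = 35 h
Power = 3.5 kWh ÷ 35 h = 0.1 kW = 100 W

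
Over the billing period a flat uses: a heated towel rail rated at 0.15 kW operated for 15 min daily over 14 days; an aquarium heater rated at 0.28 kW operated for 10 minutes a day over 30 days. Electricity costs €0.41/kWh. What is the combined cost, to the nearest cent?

heated towel rail: Runtime = 15 min × 14 = 210 min = 3.5 h
heated towel rail: 0.15 kW × 3.5 h = 0.525 kWh
aquarium heater: Runtime = 10 min × 30 = 300 min = 5 h
aquarium heater: 0.28 kW × 5 h = 1.4 kWh
Total energy = 1.925 kWh
Cost = 1.925 × €0.41 = €0.79

€0.79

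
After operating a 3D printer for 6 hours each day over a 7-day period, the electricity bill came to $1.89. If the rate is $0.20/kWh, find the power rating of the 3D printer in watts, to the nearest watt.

225 W

Energy = $1.89 ÷ $0.20/kWh = 9.45 kWh
Runtime = 6 h/day × 7 days = 42 h
Power = 9.45 kWh ÷ 42 h = 0.225 kW = 225 W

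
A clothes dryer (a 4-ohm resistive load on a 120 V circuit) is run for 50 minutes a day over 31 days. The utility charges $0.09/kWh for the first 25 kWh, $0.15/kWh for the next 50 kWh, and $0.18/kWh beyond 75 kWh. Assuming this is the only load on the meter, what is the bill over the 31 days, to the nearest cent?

$12.99

Power = V²/R = 120²/4 = 3600 W = 3.6 kW
Runtime = 50 min × 31 = 1550 min = 25.833333… h
Energy = 3.6 kW × 25.833333… h = 93 kWh
Tier 1 (0–25 kWh): 25 × $0.09 = $2.25
Tier 2 (25–75 kWh): 50 × $0.15 = $7.5
Above 75 kWh: 18 × $0.18 = $3.24
Bill = $12.99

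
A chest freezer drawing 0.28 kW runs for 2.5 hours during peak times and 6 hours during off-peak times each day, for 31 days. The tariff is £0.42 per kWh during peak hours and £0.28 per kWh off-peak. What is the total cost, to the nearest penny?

£23.70

Peak energy = 0.28 kW × 2.5 h × 31 = 21.7 kWh
Off-peak energy = 0.28 kW × 6 h × 31 = 52.08 kWh
Cost = 21.7 × £0.42 + 52.08 × £0.28 = £9.114 + £14.5824 = £23.70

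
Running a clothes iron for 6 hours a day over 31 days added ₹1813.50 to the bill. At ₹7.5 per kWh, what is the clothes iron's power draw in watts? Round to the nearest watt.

1300 W

Energy = ₹1813.50 ÷ ₹7.5/kWh = 241.8 kWh
Runtime = 6 h/day × 31 days = 186 h
Power = 241.8 kWh ÷ 186 h = 1.3 kW = 1300 W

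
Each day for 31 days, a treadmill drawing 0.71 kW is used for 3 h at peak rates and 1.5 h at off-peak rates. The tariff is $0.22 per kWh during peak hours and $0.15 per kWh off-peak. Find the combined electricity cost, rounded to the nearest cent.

$19.48

Peak energy = 0.71 kW × 3 h × 31 = 66.03 kWh
Off-peak energy = 0.71 kW × 1.5 h × 31 = 33.015 kWh
Cost = 66.03 × $0.22 + 33.015 × $0.15 = $14.5266 + $4.95225 = $19.48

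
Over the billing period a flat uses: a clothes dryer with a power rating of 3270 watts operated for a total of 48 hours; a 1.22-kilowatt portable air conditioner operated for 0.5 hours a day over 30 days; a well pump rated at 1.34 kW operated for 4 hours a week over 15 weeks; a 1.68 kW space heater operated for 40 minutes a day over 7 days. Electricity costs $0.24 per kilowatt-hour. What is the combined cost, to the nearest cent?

$63.24

clothes dryer: 3.27 kW × 48 h = 156.96 kWh
portable air conditioner: Runtime = 0.5 h/day × 30 days = 15 h
portable air conditioner: 1.22 kW × 15 h = 18.3 kWh
well pump: Runtime = 4 h/week × 15 weeks = 60 h
well pump: 1.34 kW × 60 h = 80.4 kWh
space heater: Runtime = 40 min × 7 = 280 min = 4.666666… h
space heater: 1.68 kW × 4.666666… h = 7.84 kWh
Total energy = 263.5 kWh
Cost = 263.5 × $0.24 = $63.24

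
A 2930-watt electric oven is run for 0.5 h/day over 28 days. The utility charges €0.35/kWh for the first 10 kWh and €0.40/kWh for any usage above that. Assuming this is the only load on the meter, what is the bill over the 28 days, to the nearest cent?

€15.91

Runtime = 0.5 h/day × 28 days = 14 h
Energy = 2.93 kW × 14 h = 41.02 kWh
Tier 1 (0–10 kWh): 10 × €0.35 = €3.5
Above 10 kWh: 31.02 × €0.40 = €12.408
Bill = €15.91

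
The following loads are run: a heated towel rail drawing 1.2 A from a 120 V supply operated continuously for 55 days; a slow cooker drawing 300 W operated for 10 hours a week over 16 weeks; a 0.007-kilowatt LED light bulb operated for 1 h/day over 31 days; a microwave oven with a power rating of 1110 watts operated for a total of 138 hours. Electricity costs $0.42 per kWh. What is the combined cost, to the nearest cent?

$164.42

heated towel rail: Power = 1.2 A × 120 V = 144 W = 0.144 kW
heated towel rail: Runtime = 24 h × 55 = 1320 h
heated towel rail: 0.144 kW × 1320 h = 190.08 kWh
slow cooker: Runtime = 10 h/week × 16 weeks = 160 h
slow cooker: 0.3 kW × 160 h = 48 kWh
LED light bulb: Runtime = 1 h/day × 31 days = 31 h
LED light bulb: 0.007 kW × 31 h = 0.217 kWh
microwave oven: 1.11 kW × 138 h = 153.18 kWh
Total energy = 391.477 kWh
Cost = 391.477 × $0.42 = $164.42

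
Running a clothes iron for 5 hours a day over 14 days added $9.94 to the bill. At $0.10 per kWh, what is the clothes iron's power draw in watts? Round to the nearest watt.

Energy = $9.94 ÷ $0.10/kWh = 99.4 kWh
Runtime = 5 h/day × 14 days = 70 h
Power = 99.4 kWh ÷ 70 h = 1.42 kW = 1420 W

1420 W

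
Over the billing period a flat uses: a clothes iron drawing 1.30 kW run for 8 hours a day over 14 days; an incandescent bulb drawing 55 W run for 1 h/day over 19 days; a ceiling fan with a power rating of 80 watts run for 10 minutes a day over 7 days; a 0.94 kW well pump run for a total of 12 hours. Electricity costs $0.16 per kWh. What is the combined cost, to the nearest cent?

$25.28

clothes iron: Runtime = 8 h/day × 14 days = 112 h
clothes iron: 1.3 kW × 112 h = 145.6 kWh
incandescent bulb: Runtime = 1 h/day × 19 days = 19 h
incandescent bulb: 0.055 kW × 19 h = 1.045 kWh
ceiling fan: Runtime = 10 min × 7 = 70 min = 1.166666… h
ceiling fan: 0.08 kW × 1.166666… h = 0.093333… kWh
well pump: 0.94 kW × 12 h = 11.28 kWh
Total energy = 158.018333… kWh
Cost = 158.018333… × $0.16 = $25.28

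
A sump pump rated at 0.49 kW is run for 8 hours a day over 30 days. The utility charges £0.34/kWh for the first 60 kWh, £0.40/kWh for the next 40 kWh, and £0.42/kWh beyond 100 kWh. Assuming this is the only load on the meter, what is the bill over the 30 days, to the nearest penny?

Runtime = 8 h/day × 30 days = 240 h
Energy = 0.49 kW × 240 h = 117.6 kWh
Tier 1 (0–60 kWh): 60 × £0.34 = £20.4
Tier 2 (60–100 kWh): 40 × £0.40 = £16
Above 100 kWh: 17.6 × £0.42 = £7.392
Bill = £43.79

£43.79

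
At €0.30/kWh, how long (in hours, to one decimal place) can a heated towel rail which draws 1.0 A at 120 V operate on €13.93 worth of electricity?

386.9 h

Power = 1.0 A × 120 V = 120 W = 0.12 kW
Energy available = €13.93 ÷ €0.30/kWh = 46.4333 kWh
Hours = 46.4333 kWh ÷ 0.12 kW = 386.9 h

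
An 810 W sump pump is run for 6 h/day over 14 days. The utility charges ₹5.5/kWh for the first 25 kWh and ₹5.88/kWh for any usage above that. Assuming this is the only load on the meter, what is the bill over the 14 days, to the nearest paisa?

Runtime = 6 h/day × 14 days = 84 h
Energy = 0.81 kW × 84 h = 68.04 kWh
Tier 1 (0–25 kWh): 25 × ₹5.5 = ₹137.5
Above 25 kWh: 43.04 × ₹5.88 = ₹253.0752
Bill = ₹390.58

₹390.58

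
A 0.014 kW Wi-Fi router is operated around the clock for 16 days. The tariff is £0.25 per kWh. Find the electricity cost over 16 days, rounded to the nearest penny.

Runtime = 24 h × 16 = 384 h
Energy = 0.014 kW × 384 h = 5.376 kWh
Cost = 5.376 kWh × £0.25/kWh = £1.34

£1.34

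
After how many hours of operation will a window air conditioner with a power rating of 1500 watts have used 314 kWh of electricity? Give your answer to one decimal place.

Hours = 314 kWh ÷ 1.5 kW = 209.3 h

209.3 h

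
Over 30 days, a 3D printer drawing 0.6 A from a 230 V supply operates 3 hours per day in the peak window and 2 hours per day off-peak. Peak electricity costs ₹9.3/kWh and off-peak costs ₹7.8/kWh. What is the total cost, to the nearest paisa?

₹180.09

Power = 0.6 A × 230 V = 138 W = 0.138 kW
Peak energy = 0.138 kW × 3 h × 30 = 12.42 kWh
Off-peak energy = 0.138 kW × 2 h × 30 = 8.28 kWh
Cost = 12.42 × ₹9.3 + 8.28 × ₹7.8 = ₹115.506 + ₹64.584 = ₹180.09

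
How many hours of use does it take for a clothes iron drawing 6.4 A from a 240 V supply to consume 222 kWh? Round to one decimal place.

Power = 6.4 A × 240 V = 1536 W = 1.536 kW
Hours = 222 kWh ÷ 1.536 kW = 144.5 h

144.5 h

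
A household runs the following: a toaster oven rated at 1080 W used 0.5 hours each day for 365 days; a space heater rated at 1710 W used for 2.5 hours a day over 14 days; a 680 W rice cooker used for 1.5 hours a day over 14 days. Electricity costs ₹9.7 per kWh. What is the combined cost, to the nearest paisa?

₹2630.93

toaster oven: Runtime = 0.5 h/day × 365 days = 182.5 h
toaster oven: 1.08 kW × 182.5 h = 197.1 kWh
space heater: Runtime = 2.5 h/day × 14 days = 35 h
space heater: 1.71 kW × 35 h = 59.85 kWh
rice cooker: Runtime = 1.5 h/day × 14 days = 21 h
rice cooker: 0.68 kW × 21 h = 14.28 kWh
Total energy = 271.23 kWh
Cost = 271.23 × ₹9.7 = ₹2630.93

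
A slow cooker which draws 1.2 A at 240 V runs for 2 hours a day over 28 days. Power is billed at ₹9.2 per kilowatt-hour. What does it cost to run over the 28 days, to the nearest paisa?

₹148.38

Power = 1.2 A × 240 V = 288 W = 0.288 kW
Runtime = 2 h/day × 28 days = 56 h
Energy = 0.288 kW × 56 h = 16.128 kWh
Cost = 16.128 kWh × ₹9.2/kWh = ₹148.38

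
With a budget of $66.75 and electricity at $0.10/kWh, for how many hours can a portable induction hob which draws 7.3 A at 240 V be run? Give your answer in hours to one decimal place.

Power = 7.3 A × 240 V = 1752 W = 1.752 kW
Energy available = $66.75 ÷ $0.10/kWh = 667.5 kWh
Hours = 667.5 kWh ÷ 1.752 kW = 381.0 h

381.0 h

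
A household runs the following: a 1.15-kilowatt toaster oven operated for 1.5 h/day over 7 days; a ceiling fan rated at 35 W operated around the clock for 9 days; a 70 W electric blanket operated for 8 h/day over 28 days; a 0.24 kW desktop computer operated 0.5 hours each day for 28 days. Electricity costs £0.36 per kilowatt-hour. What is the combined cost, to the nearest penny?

toaster oven: Runtime = 1.5 h/day × 7 days = 10.5 h
toaster oven: 1.15 kW × 10.5 h = 12.075 kWh
ceiling fan: Runtime = 24 h × 9 = 216 h
ceiling fan: 0.035 kW × 216 h = 7.56 kWh
electric blanket: Runtime = 8 h/day × 28 days = 224 h
electric blanket: 0.07 kW × 224 h = 15.68 kWh
desktop computer: Runtime = 0.5 h/day × 28 days = 14 h
desktop computer: 0.24 kW × 14 h = 3.36 kWh
Total energy = 38.675 kWh
Cost = 38.675 × £0.36 = £13.92

£13.92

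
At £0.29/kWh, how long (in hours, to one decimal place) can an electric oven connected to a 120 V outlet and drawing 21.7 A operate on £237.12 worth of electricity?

314.0 h

Power = 21.7 A × 120 V = 2604 W = 2.604 kW
Energy available = £237.12 ÷ £0.29/kWh = 817.6552 kWh
Hours = 817.6552 kWh ÷ 2.604 kW = 314.0 h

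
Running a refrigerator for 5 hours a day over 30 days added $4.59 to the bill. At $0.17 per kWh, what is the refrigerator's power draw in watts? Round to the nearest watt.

Energy = $4.59 ÷ $0.17/kWh = 27 kWh
Runtime = 5 h/day × 30 days = 150 h
Power = 27 kWh ÷ 150 h = 0.18 kW = 180 W

180 W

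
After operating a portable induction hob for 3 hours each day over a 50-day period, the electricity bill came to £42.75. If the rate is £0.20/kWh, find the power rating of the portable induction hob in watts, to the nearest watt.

Energy = £42.75 ÷ £0.20/kWh = 213.75 kWh
Runtime = 3 h/day × 50 days = 150 h
Power = 213.75 kWh ÷ 150 h = 1.425 kW = 1425 W

1425 W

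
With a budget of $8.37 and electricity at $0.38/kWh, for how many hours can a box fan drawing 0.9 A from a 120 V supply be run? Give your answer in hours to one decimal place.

203.9 h

Power = 0.9 A × 120 V = 108 W = 0.108 kW
Energy available = $8.37 ÷ $0.38/kWh = 22.0263 kWh
Hours = 22.0263 kWh ÷ 0.108 kW = 203.9 h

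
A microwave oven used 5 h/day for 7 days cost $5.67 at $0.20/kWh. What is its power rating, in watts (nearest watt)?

810 W

Energy = $5.67 ÷ $0.20/kWh = 28.35 kWh
Runtime = 5 h/day × 7 days = 35 h
Power = 28.35 kWh ÷ 35 h = 0.81 kW = 810 W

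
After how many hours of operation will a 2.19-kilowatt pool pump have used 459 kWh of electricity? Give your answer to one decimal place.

Hours = 459 kWh ÷ 2.19 kW = 209.6 h

209.6 h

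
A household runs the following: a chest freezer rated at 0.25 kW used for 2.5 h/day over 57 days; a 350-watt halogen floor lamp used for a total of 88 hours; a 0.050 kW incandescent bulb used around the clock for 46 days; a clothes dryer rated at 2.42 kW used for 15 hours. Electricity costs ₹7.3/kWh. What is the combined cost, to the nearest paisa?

₹1152.85

chest freezer: Runtime = 2.5 h/day × 57 days = 142.5 h
chest freezer: 0.25 kW × 142.5 h = 35.625 kWh
halogen floor lamp: 0.35 kW × 88 h = 30.8 kWh
incandescent bulb: Runtime = 24 h × 46 = 1104 h
incandescent bulb: 0.05 kW × 1104 h = 55.2 kWh
clothes dryer: 2.42 kW × 15 h = 36.3 kWh
Total energy = 157.925 kWh
Cost = 157.925 × ₹7.3 = ₹1152.85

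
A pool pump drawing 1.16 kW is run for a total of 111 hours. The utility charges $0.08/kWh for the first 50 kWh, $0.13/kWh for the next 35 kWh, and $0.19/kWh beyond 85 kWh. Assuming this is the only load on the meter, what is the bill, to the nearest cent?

$16.86

Energy = 1.16 kW × 111 h = 128.76 kWh
Tier 1 (0–50 kWh): 50 × $0.08 = $4
Tier 2 (50–85 kWh): 35 × $0.13 = $4.55
Above 85 kWh: 43.76 × $0.19 = $8.3144
Bill = $16.86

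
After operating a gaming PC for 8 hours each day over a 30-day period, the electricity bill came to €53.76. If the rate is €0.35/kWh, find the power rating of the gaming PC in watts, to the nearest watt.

Energy = €53.76 ÷ €0.35/kWh = 153.6 kWh
Runtime = 8 h/day × 30 days = 240 h
Power = 153.6 kWh ÷ 240 h = 0.64 kW = 640 W

640 W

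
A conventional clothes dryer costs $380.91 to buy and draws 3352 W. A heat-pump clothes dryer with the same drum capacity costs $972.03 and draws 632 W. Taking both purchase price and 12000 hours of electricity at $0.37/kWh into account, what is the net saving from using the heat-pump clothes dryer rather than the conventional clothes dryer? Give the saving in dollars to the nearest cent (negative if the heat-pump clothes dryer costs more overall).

conventional clothes dryer: $380.91 + (3352/1000) kW × 12000 h × $0.37 = $380.91 + $14882.88 = $15263.79
heat-pump clothes dryer: $972.03 + (632/1000) kW × 12000 h × $0.37 = $972.03 + $2806.08 = $3778.11
Saving = $15263.79 − $3778.11 = $11485.68

$11485.68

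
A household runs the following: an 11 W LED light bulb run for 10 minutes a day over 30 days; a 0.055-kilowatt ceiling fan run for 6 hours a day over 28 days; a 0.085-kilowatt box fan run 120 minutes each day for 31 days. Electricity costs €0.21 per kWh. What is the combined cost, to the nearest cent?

€3.06

LED light bulb: Runtime = 10 min × 30 = 300 min = 5 h
LED light bulb: 0.011 kW × 5 h = 0.055 kWh
ceiling fan: Runtime = 6 h/day × 28 days = 168 h
ceiling fan: 0.055 kW × 168 h = 9.24 kWh
box fan: Runtime = 120 min × 31 = 3720 min = 62 h
box fan: 0.085 kW × 62 h = 5.27 kWh
Total energy = 14.565 kWh
Cost = 14.565 × €0.21 = €3.06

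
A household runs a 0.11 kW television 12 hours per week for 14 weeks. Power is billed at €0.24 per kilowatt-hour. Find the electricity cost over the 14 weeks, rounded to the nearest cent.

Runtime = 12 h/week × 14 weeks = 168 h
Energy = 0.11 kW × 168 h = 18.48 kWh
Cost = 18.48 kWh × €0.24/kWh = €4.44

€4.44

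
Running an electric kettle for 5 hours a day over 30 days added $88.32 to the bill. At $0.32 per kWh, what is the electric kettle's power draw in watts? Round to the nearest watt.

Energy = $88.32 ÷ $0.32/kWh = 276 kWh
Runtime = 5 h/day × 30 days = 150 h
Power = 276 kWh ÷ 150 h = 1.84 kW = 1840 W

1840 W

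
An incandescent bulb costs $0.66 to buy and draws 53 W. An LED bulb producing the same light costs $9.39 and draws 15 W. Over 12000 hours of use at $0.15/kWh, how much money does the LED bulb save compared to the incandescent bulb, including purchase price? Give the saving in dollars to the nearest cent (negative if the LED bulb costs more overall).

$59.67

incandescent bulb: $0.66 + (53/1000) kW × 12000 h × $0.15 = $0.66 + $95.4 = $96.06
LED bulb: $9.39 + (15/1000) kW × 12000 h × $0.15 = $9.39 + $27 = $36.39
Saving = $96.06 − $36.39 = $59.67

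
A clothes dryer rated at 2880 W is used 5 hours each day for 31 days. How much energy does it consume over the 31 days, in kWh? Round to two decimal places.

Runtime = 5 h/day × 31 days = 155 h
Energy = 2.88 kW × 155 h = 446.4 kWh

446.40 kWh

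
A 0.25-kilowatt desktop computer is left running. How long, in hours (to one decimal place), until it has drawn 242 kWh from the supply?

Hours = 242 kWh ÷ 0.25 kW = 968.0 h

968.0 h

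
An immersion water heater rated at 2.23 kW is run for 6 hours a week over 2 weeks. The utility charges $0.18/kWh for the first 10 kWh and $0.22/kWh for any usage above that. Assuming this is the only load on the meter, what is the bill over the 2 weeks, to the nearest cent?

Runtime = 6 h/week × 2 weeks = 12 h
Energy = 2.23 kW × 12 h = 26.76 kWh
Tier 1 (0–10 kWh): 10 × $0.18 = $1.8
Above 10 kWh: 16.76 × $0.22 = $3.6872
Bill = $5.49

$5.49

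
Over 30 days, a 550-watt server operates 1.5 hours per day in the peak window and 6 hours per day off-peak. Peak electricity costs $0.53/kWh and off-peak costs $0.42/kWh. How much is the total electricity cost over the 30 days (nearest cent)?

Peak energy = 0.55 kW × 1.5 h × 30 = 24.75 kWh
Off-peak energy = 0.55 kW × 6 h × 30 = 99 kWh
Cost = 24.75 × $0.53 + 99 × $0.42 = $13.1175 + $41.58 = $54.70

$54.70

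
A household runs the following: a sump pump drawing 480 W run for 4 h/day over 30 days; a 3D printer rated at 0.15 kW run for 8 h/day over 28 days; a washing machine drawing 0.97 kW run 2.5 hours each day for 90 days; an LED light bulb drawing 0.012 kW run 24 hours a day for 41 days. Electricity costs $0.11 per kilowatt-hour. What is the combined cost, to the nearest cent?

sump pump: Runtime = 4 h/day × 30 days = 120 h
sump pump: 0.48 kW × 120 h = 57.6 kWh
3D printer: Runtime = 8 h/day × 28 days = 224 h
3D printer: 0.15 kW × 224 h = 33.6 kWh
washing machine: Runtime = 2.5 h/day × 90 days = 225 h
washing machine: 0.97 kW × 225 h = 218.25 kWh
LED light bulb: Runtime = 24 h × 41 = 984 h
LED light bulb: 0.012 kW × 984 h = 11.808 kWh
Total energy = 321.258 kWh
Cost = 321.258 × $0.11 = $35.34

$35.34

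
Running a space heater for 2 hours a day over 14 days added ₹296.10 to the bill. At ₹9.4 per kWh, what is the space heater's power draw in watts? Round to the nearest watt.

Energy = ₹296.10 ÷ ₹9.4/kWh = 31.5 kWh
Runtime = 2 h/day × 14 days = 28 h
Power = 31.5 kWh ÷ 28 h = 1.125 kW = 1125 W

1125 W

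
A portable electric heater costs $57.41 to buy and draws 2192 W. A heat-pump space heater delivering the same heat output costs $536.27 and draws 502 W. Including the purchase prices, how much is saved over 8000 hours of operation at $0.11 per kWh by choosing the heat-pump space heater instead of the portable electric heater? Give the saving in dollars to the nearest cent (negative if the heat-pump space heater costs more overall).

portable electric heater: $57.41 + (2192/1000) kW × 8000 h × $0.11 = $57.41 + $1928.96 = $1986.37
heat-pump space heater: $536.27 + (502/1000) kW × 8000 h × $0.11 = $536.27 + $441.76 = $978.03
Saving = $1986.37 − $978.03 = $1008.34

$1008.34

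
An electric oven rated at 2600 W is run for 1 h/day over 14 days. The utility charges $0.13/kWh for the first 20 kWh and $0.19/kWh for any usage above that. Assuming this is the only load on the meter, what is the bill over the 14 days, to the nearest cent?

Runtime = 1 h/day × 14 days = 14 h
Energy = 2.6 kW × 14 h = 36.4 kWh
Tier 1 (0–20 kWh): 20 × $0.13 = $2.6
Above 20 kWh: 16.4 × $0.19 = $3.116
Bill = $5.72

$5.72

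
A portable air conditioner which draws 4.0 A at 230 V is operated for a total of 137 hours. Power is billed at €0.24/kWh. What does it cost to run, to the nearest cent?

Power = 4.0 A × 230 V = 920 W = 0.92 kW
Energy = 0.92 kW × 137 h = 126.04 kWh
Cost = 126.04 kWh × €0.24/kWh = €30.25

€30.25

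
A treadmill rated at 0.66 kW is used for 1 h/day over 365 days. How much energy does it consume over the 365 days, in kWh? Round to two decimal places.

Runtime = 1 h/day × 365 days = 365 h
Energy = 0.66 kW × 365 h = 240.9 kWh

240.90 kWh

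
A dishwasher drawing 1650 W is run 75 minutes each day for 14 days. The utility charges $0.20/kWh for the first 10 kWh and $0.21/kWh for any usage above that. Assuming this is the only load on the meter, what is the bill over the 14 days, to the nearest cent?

$5.96

Runtime = 75 min × 14 = 1050 min = 17.5 h
Energy = 1.65 kW × 17.5 h = 28.875 kWh
Tier 1 (0–10 kWh): 10 × $0.20 = $2
Above 10 kWh: 18.875 × $0.21 = $3.96375
Bill = $5.96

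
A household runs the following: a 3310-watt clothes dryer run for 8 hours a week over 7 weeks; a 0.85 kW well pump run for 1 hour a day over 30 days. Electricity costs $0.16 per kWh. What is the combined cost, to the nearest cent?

$33.74

clothes dryer: Runtime = 8 h/week × 7 weeks = 56 h
clothes dryer: 3.31 kW × 56 h = 185.36 kWh
well pump: Runtime = 1 h/day × 30 days = 30 h
well pump: 0.85 kW × 30 h = 25.5 kWh
Total energy = 210.86 kWh
Cost = 210.86 × $0.16 = $33.74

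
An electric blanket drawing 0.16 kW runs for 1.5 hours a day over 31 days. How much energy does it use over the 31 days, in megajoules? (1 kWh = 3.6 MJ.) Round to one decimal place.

Runtime = 1.5 h/day × 31 days = 46.5 h
Energy = 0.16 kW × 46.5 h = 7.44 kWh
= 7.44 × 3.6 MJ = 26.8 MJ

26.8 MJ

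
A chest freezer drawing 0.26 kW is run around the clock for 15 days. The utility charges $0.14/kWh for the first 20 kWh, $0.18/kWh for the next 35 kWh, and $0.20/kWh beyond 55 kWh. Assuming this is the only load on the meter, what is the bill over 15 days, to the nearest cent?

$16.82

Runtime = 24 h × 15 = 360 h
Energy = 0.26 kW × 360 h = 93.6 kWh
Tier 1 (0–20 kWh): 20 × $0.14 = $2.8
Tier 2 (20–55 kWh): 35 × $0.18 = $6.3
Above 55 kWh: 38.6 × $0.20 = $7.72
Bill = $16.82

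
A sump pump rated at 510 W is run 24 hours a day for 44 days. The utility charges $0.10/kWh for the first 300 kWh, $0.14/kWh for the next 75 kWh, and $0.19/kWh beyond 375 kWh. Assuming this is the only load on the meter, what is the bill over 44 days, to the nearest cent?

$71.58

Runtime = 24 h × 44 = 1056 h
Energy = 0.51 kW × 1056 h = 538.56 kWh
Tier 1 (0–300 kWh): 300 × $0.10 = $30
Tier 2 (300–375 kWh): 75 × $0.14 = $10.5
Above 375 kWh: 163.56 × $0.19 = $31.0764
Bill = $71.58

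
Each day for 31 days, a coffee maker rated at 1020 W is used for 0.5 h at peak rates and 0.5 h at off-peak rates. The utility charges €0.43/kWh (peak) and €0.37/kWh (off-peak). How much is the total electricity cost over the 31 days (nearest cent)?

Peak energy = 1.02 kW × 0.5 h × 31 = 15.81 kWh
Off-peak energy = 1.02 kW × 0.5 h × 31 = 15.81 kWh
Cost = 15.81 × €0.43 + 15.81 × €0.37 = €6.7983 + €5.8497 = €12.65

€12.65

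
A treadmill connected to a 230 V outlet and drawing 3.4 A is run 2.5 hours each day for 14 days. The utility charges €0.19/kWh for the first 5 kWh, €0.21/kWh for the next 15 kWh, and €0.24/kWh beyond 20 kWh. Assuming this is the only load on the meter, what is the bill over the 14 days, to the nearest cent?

Power = 3.4 A × 230 V = 782 W = 0.782 kW
Runtime = 2.5 h/day × 14 days = 35 h
Energy = 0.782 kW × 35 h = 27.37 kWh
Tier 1 (0–5 kWh): 5 × €0.19 = €0.95
Tier 2 (5–20 kWh): 15 × €0.21 = €3.15
Above 20 kWh: 7.37 × €0.24 = €1.7688
Bill = €5.87

€5.87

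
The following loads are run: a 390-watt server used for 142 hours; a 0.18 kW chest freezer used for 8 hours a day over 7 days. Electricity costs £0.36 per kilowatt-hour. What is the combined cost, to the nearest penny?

£23.57

server: 0.39 kW × 142 h = 55.38 kWh
chest freezer: Runtime = 8 h/day × 7 days = 56 h
chest freezer: 0.18 kW × 56 h = 10.08 kWh
Total energy = 65.46 kWh
Cost = 65.46 × £0.36 = £23.57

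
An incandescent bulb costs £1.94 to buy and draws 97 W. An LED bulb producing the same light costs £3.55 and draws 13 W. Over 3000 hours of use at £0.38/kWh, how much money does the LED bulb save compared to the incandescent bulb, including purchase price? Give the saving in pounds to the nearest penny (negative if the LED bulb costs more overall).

£94.15

incandescent bulb: £1.94 + (97/1000) kW × 3000 h × £0.38 = £1.94 + £110.58 = £112.52
LED bulb: £3.55 + (13/1000) kW × 3000 h × £0.38 = £3.55 + £14.82 = £18.37
Saving = £112.52 − £18.37 = £94.15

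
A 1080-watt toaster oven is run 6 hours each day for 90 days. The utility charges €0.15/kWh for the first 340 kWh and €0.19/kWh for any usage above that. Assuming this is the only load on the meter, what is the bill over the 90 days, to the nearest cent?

Runtime = 6 h/day × 90 days = 540 h
Energy = 1.08 kW × 540 h = 583.2 kWh
Tier 1 (0–340 kWh): 340 × €0.15 = €51
Above 340 kWh: 243.2 × €0.19 = €46.208
Bill = €97.21

€97.21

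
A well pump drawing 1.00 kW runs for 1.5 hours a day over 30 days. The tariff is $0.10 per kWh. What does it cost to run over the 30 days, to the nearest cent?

$4.50

Runtime = 1.5 h/day × 30 days = 45 h
Energy = 1 kW × 45 h = 45 kWh
Cost = 45 kWh × $0.10/kWh = $4.50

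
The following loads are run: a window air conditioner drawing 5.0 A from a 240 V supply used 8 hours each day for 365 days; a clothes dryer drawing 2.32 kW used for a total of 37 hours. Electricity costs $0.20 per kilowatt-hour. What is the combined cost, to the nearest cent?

$717.97

window air conditioner: Power = 5.0 A × 240 V = 1200 W = 1.2 kW
window air conditioner: Runtime = 8 h/day × 365 days = 2920 h
window air conditioner: 1.2 kW × 2920 h = 3504 kWh
clothes dryer: 2.32 kW × 37 h = 85.84 kWh
Total energy = 3589.84 kWh
Cost = 3589.84 × $0.20 = $717.97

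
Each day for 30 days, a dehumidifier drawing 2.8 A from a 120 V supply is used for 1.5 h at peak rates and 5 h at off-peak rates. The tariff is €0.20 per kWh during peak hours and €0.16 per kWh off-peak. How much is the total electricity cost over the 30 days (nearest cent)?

Power = 2.8 A × 120 V = 336 W = 0.336 kW
Peak energy = 0.336 kW × 1.5 h × 30 = 15.12 kWh
Off-peak energy = 0.336 kW × 5 h × 30 = 50.4 kWh
Cost = 15.12 × €0.20 + 50.4 × €0.16 = €3.024 + €8.064 = €11.09

€11.09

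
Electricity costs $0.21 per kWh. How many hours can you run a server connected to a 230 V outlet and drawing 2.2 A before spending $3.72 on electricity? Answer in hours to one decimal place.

35.0 h

Power = 2.2 A × 230 V = 506 W = 0.506 kW
Energy available = $3.72 ÷ $0.21/kWh = 17.7143 kWh
Hours = 17.7143 kWh ÷ 0.506 kW = 35.0 h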